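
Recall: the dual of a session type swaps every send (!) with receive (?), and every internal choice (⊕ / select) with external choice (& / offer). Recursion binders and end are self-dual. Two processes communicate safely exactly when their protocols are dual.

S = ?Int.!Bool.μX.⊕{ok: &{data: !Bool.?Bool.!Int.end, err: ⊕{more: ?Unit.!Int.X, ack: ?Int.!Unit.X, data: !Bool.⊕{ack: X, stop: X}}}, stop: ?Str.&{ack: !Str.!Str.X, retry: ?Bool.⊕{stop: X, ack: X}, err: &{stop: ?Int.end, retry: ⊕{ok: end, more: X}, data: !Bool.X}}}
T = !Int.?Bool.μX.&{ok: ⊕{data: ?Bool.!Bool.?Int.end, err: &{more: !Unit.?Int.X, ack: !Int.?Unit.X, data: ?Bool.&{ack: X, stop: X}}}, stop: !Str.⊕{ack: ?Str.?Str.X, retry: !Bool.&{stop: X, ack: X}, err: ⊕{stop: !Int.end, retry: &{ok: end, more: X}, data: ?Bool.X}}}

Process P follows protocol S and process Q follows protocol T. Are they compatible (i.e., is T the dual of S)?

?Int | !Int  ✓
  !Bool | ?Bool  ✓
    μX | μX  ✓ (rec unchanged)
      ⊕{ok,stop} | &{ok,stop}  ✓ labels match
        case ok:
          &{data,err} | ⊕{data,err}  ✓ labels match
            case data:
              !Bool | ?Bool  ✓
                ?Bool | !Bool  ✓
                  !Int | ?Int  ✓
                    end | end  ✓
            case err:
              ⊕{more,ack,data} | &{more,ack,data}  ✓ labels match
                case more:
                  ?Unit | !Unit  ✓
                    !Int | ?Int  ✓
                      X | X  ✓
                case ack:
                  ?Int | !Int  ✓
                    !Unit | ?Unit  ✓
                      X | X  ✓
                case data:
                  !Bool | ?Bool  ✓
                    ⊕{ack,stop} | &{ack,stop}  ✓ labels match
                      case ack:
                        X | X  ✓
                      case stop:
                        X | X  ✓
        case stop:
          ?Str | !Str  ✓
            &{ack,retry,err} | ⊕{ack,retry,err}  ✓ labels match
              case ack:
                !Str | ?Str  ✓
                  !Str | ?Str  ✓
                    X | X  ✓
              case retry:
                ?Bool | !Bool  ✓
                  ⊕{stop,ack} | &{stop,ack}  ✓ labels match
                    case stop:
                      X | X  ✓
                    case ack:
                      X | X  ✓
              case err:
                &{stop,retry,data} | ⊕{stop,retry,data}  ✓ labels match
                  case stop:
                    ?Int | !Int  ✓
                      end | end  ✓
                  case retry:
                    ⊕{ok,more} | &{ok,more}  ✓ labels match
                      case ok:
                        end | end  ✓
                      case more:
                        X | X  ✓
                  case data:
                    !Bool | ?Bool  ✓
                      X | X  ✓

YES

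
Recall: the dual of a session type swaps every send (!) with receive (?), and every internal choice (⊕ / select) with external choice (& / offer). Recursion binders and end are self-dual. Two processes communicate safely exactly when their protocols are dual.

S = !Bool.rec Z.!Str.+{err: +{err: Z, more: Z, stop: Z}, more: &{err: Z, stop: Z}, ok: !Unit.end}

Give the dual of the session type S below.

!Bool ↦ ?Bool
  rec Z ↦ rec Z  (binder kept)
    !Str ↦ ?Str
      +{err,more,ok} ↦ &{err,more,ok}  (select→offer)
        • err:
          +{err,more,stop} ↦ &{err,more,stop}  (select→offer)
            • err:
              dual(Z) = Z
            • more:
              dual(Z) = Z
            • stop:
              dual(Z) = Z
        • more:
          &{err,stop} ↦ +{err,stop}  (offer→select)
            • err:
              dual(Z) = Z
            • stop:
              dual(Z) = Z
        • ok:
          !Unit ↦ ?Unit
            dual(end) = end

?Bool.rec Z.?Str.&{err: &{err: Z, more: Z, stop: Z}, more: +{err: Z, stop: Z}, ok: ?Unit.end}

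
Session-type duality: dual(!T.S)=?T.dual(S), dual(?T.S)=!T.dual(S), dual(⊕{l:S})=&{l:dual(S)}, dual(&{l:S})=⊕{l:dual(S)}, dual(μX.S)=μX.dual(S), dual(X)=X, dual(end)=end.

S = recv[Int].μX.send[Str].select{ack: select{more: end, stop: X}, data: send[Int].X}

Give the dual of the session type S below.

recv[Int] ↦ send[Int]
  μX ↦ μX  (binder kept)
    send[Str] ↦ recv[Str]
      select{ack,data} ↦ offer{ack,data}  (internal→external)
        [ack]
          select{more,stop} ↦ offer{more,stop}  (internal→external)
            [more]
              end ↦ end
            [stop]
              X ↦ X
        [data]
          send[Int] ↦ recv[Int]
            X ↦ X

send[Int].μX.recv[Str].offer{ack: offer{more: end, stop: X}, data: recv[Int].X}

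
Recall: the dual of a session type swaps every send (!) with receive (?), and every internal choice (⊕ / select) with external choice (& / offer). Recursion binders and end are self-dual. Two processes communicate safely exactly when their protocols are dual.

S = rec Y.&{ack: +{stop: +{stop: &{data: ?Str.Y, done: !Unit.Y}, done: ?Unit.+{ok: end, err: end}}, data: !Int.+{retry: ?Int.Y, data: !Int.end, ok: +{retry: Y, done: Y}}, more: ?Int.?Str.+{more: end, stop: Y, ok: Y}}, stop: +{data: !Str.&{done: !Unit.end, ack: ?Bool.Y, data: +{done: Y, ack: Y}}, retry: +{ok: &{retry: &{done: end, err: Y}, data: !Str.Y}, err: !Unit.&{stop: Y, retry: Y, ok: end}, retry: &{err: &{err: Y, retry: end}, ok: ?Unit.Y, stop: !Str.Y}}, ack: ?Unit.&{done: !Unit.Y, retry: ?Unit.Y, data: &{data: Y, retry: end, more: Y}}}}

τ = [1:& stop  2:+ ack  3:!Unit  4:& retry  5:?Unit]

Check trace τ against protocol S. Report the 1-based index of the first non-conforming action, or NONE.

[1] & stop  ✓  cont: +{data: !Str.&{done: !Unit.end, ack: ?Bool.rec Y.…, data: +{done: rec Y.…, ack: rec Y.…}}, retry: +{ok: &{retry: &{done: end, err: rec Y.…}, data: !Str.rec Y.…}, err: !Unit.&{stop: rec Y.…, retry: rec Y.…, ok: end}, retry: &{err: &{err: rec Y.…, retry: end}, ok: ?Unit.rec Y.…, stop: !Str.rec Y.…}}, ack: ?Unit.&{done: !Unit.rec Y.…, retry: ?Unit.rec Y.…, data: &{data: rec Y.…, retry: end, more: rec Y.…}}}
[2] + ack  ✓  cont: ?Unit.&{done: !Unit.rec Y.…, retry: ?Unit.rec Y.…, data: &{data: rec Y.…, retry: end, more: rec Y.…}}
[3] got !Unit, protocol expects ?Unit  ✗

3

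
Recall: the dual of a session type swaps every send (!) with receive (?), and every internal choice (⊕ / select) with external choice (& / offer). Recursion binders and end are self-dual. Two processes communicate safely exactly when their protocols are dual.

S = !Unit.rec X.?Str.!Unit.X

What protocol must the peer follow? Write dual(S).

?Unit.rec X.!Str.?Unit.X

!Unit ↦ ?Unit
  rec X ↦ rec X  (binder kept)
    ?Str ↦ !Str
      !Unit ↦ ?Unit
        X self-dual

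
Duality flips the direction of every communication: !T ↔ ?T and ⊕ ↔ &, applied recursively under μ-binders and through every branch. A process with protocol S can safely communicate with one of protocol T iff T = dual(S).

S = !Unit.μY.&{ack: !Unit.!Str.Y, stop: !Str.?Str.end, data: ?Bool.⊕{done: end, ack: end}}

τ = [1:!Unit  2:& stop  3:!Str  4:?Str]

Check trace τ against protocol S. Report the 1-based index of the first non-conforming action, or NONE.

NONE

step 1: !Unit  ok  now at μY.…
step 2: & stop  ok  now at !Str.?Str.end
step 3: !Str  ok  now at ?Str.end
step 4: ?Str  ok  now at end
all 4 steps conform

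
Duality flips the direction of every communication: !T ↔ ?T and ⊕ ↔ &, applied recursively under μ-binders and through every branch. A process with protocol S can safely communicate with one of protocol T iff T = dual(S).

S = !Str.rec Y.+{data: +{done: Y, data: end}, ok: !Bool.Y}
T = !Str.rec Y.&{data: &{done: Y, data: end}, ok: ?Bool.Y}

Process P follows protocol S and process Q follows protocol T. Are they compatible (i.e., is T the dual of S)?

!Str | !Str  ✗ same direction on both sides — not dual

NO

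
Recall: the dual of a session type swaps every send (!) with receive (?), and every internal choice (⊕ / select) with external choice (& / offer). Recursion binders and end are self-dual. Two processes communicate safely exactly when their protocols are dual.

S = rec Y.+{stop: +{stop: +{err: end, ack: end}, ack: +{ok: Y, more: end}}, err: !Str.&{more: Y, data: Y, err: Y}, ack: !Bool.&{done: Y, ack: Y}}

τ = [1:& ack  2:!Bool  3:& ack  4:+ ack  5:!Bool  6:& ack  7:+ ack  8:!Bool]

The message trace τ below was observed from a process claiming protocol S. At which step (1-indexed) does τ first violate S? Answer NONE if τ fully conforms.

1

[1] got & ack, protocol expects + stop or + err or + ack  ✗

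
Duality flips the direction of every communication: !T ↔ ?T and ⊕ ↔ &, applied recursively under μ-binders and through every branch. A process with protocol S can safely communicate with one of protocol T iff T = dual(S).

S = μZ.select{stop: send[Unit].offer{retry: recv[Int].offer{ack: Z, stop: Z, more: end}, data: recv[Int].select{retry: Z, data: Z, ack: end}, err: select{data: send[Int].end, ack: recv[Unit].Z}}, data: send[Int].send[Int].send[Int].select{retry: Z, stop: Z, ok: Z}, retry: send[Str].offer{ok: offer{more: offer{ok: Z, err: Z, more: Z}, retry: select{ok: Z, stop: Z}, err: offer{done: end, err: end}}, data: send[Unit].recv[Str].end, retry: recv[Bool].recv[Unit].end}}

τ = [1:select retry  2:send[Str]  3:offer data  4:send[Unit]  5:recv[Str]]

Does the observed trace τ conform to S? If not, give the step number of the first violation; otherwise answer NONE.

NONE

step 1: select retry  match  residual = send[Str].offer{ok: offer{more: offer{ok: μZ.…, err: μZ.…, more: μZ.…}, retry: select{ok: μZ.…, stop: μZ.…}, err: offer{done: end, err: end}}, data: send[Unit].recv[Str].end, retry: recv[Bool].recv[Unit].end}
step 2: send[Str]  match  residual = offer{ok: offer{more: offer{ok: μZ.…, err: μZ.…, more: μZ.…}, retry: select{ok: μZ.…, stop: μZ.…}, err: offer{done: end, err: end}}, data: send[Unit].recv[Str].end, retry: recv[Bool].recv[Unit].end}
step 3: offer data  match  residual = send[Unit].recv[Str].end
step 4: send[Unit]  match  residual = recv[Str].end
step 5: recv[Str]  match  residual = end
trace exhausted — no violation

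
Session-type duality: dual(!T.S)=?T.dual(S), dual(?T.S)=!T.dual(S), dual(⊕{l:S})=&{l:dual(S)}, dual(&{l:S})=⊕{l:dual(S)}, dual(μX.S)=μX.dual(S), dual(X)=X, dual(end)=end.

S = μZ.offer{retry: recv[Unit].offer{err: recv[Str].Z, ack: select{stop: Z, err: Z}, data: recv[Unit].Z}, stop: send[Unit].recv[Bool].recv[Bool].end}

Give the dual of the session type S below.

μZ.select{retry: send[Unit].select{err: send[Str].Z, ack: offer{stop: Z, err: Z}, data: send[Unit].Z}, stop: recv[Unit].send[Bool].send[Bool].end}

μZ ↦ μZ  (rec unchanged)
  offer{retry,stop} ↦ select{retry,stop}  (external→internal)
    [retry]
      recv[Unit] ↦ send[Unit]
        offer{err,ack,data} ↦ select{err,ack,data}  (external→internal)
          [err]
            recv[Str] ↦ send[Str]
              Z ↦ Z
          [ack]
            select{stop,err} ↦ offer{stop,err}  (internal→external)
              [stop]
                Z ↦ Z
              [err]
                Z ↦ Z
          [data]
            recv[Unit] ↦ send[Unit]
              Z ↦ Z
    [stop]
      send[Unit] ↦ recv[Unit]
        recv[Bool] ↦ send[Bool]
          recv[Bool] ↦ send[Bool]
            end ↦ end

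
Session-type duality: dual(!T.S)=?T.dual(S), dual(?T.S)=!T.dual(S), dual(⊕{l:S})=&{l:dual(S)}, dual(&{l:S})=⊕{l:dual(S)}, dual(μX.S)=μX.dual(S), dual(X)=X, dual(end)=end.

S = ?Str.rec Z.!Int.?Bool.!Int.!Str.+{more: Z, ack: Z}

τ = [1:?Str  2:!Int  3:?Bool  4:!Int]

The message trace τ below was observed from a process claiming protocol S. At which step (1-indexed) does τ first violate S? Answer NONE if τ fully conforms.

NONE

[1] ?Str  match  now at rec Z.…
[2] !Int  match  now at ?Bool.!Int.!Str.+{more: rec Z.…, ack: rec Z.…}
[3] ?Bool  match  now at !Int.!Str.+{more: rec Z.…, ack: rec Z.…}
[4] !Int  match  now at !Str.+{more: rec Z.…, ack: rec Z.…}
τ conforms to S (length 4)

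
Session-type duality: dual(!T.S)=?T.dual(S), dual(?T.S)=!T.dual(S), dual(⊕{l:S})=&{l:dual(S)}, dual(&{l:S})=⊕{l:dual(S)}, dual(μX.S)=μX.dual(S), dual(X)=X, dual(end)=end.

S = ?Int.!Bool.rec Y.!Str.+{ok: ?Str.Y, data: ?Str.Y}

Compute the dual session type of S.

?Int → !Int
  !Bool → ?Bool
    rec Y → rec Y  (μ self-dual)
      !Str → ?Str
        +{ok,data} → &{ok,data}  (⊕→&)
          • ok:
            ?Str → !Str
              Y self-dual
          • data:
            ?Str → !Str
              Y self-dual

!Int.?Bool.rec Y.?Str.&{ok: !Str.Y, data: !Str.Y}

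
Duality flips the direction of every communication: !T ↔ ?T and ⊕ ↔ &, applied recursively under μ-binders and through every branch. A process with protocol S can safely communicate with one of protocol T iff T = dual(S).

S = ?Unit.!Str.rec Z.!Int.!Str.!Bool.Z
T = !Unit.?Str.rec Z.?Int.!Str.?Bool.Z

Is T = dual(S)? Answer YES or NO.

?Unit ‖ !Unit  ok
  !Str ‖ ?Str  ok
    rec Z ‖ rec Z  ok (μ self-dual)
      !Int ‖ ?Int  ok
        !Str ‖ !Str  ✗ same direction on both sides — not dual

NO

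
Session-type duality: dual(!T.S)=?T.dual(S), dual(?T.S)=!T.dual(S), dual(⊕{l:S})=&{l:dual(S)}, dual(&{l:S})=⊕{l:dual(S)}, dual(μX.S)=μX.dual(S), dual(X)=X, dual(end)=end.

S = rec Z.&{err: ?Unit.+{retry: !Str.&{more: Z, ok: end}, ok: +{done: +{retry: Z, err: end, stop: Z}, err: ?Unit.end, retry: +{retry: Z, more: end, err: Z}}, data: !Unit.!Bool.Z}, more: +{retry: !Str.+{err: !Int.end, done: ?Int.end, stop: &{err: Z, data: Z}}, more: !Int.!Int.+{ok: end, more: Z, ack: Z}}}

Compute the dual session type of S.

rec Z ↦ rec Z  (binder kept)
  &{err,more} ↦ +{err,more}  (external→internal)
    case err:
      ?Unit ↦ !Unit
        +{retry,ok,data} ↦ &{retry,ok,data}  (select→offer)
          case retry:
            !Str ↦ ?Str
              &{more,ok} ↦ +{more,ok}  (external→internal)
                case more:
                  dual(Z) = Z
                case ok:
                  dual(end) = end
          case ok:
            +{done,err,retry} ↦ &{done,err,retry}  (select→offer)
              case done:
                +{retry,err,stop} ↦ &{retry,err,stop}  (select→offer)
                  case retry:
                    dual(Z) = Z
                  case err:
                    dual(end) = end
                  case stop:
                    dual(Z) = Z
              case err:
                ?Unit ↦ !Unit
                  dual(end) = end
              case retry:
                +{retry,more,err} ↦ &{retry,more,err}  (select→offer)
                  case retry:
                    dual(Z) = Z
                  case more:
                    dual(end) = end
                  case err:
                    dual(Z) = Z
          case data:
            !Unit ↦ ?Unit
              !Bool ↦ ?Bool
                dual(Z) = Z
    case more:
      +{retry,more} ↦ &{retry,more}  (select→offer)
        case retry:
          !Str ↦ ?Str
            +{err,done,stop} ↦ &{err,done,stop}  (select→offer)
              case err:
                !Int ↦ ?Int
                  dual(end) = end
              case done:
                ?Int ↦ !Int
                  dual(end) = end
              case stop:
                &{err,data} ↦ +{err,data}  (external→internal)
                  case err:
                    dual(Z) = Z
                  case data:
                    dual(Z) = Z
        case more:
          !Int ↦ ?Int
            !Int ↦ ?Int
              +{ok,more,ack} ↦ &{ok,more,ack}  (select→offer)
                case ok:
                  dual(end) = end
                case more:
                  dual(Z) = Z
                case ack:
                  dual(Z) = Z

rec Z.+{err: !Unit.&{retry: ?Str.+{more: Z, ok: end}, ok: &{done: &{retry: Z, err: end, stop: Z}, err: !Unit.end, retry: &{retry: Z, more: end, err: Z}}, data: ?Unit.?Bool.Z}, more: &{retry: ?Str.&{err: ?Int.end, done: !Int.end, stop: +{err: Z, data: Z}}, more: ?Int.?Int.&{ok: end, more: Z, ack: Z}}}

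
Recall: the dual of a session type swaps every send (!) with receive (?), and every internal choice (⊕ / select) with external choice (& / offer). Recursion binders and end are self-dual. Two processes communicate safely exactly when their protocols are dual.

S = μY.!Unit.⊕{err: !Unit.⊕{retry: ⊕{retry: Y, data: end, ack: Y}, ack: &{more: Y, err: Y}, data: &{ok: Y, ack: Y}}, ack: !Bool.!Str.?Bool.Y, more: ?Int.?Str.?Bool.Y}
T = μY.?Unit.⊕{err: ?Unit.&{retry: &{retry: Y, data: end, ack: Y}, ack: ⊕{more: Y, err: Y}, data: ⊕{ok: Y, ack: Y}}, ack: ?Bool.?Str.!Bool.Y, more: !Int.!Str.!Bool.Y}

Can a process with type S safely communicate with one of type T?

μY ‖ μY  ok (binder kept)
  !Unit ‖ ?Unit  ok
    ⊕{err,ack,more} ‖ ⊕{err,ack,more}  ✗ choice polarity not flipped — not dual

NO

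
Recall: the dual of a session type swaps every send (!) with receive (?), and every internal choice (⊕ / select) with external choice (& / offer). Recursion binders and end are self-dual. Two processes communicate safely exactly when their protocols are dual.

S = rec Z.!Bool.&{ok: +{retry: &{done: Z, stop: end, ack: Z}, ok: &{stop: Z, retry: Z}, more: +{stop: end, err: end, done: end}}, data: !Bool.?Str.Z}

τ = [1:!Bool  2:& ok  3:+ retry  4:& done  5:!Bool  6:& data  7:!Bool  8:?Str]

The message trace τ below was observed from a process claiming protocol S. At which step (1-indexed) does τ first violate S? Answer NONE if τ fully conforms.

NONE

step 1: !Bool  ✓  cont: &{ok: +{retry: &{done: rec Z.…, stop: end, ack: rec Z.…}, ok: &{stop: rec Z.…, retry: rec Z.…}, more: +{stop: end, err: end, done: end}}, data: !Bool.?Str.rec Z.…}
step 2: & ok  ✓  cont: +{retry: &{done: rec Z.…, stop: end, ack: rec Z.…}, ok: &{stop: rec Z.…, retry: rec Z.…}, more: +{stop: end, err: end, done: end}}
step 3: + retry  ✓  cont: &{done: rec Z.…, stop: end, ack: rec Z.…}
step 4: & done  ✓  cont: rec Z.…
step 5: !Bool  ✓  cont: &{ok: +{retry: &{done: rec Z.…, stop: end, ack: rec Z.…}, ok: &{stop: rec Z.…, retry: rec Z.…}, more: +{stop: end, err: end, done: end}}, data: !Bool.?Str.rec Z.…}
step 6: & data  ✓  cont: !Bool.?Str.rec Z.…
step 7: !Bool  ✓  cont: ?Str.rec Z.…
step 8: ?Str  ✓  cont: rec Z.…
τ conforms to S (length 8)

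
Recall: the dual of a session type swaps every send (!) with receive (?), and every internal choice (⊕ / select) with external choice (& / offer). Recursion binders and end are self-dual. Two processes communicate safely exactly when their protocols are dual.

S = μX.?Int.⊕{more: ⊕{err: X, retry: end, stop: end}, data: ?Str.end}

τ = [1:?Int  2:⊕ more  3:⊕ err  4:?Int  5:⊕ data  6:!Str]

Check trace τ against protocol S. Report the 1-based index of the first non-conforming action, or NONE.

6

[1] ?Int  ok  now at ⊕{more: ⊕{err: μX.…, retry: end, stop: end}, data: ?Str.end}
[2] ⊕ more  ok  now at ⊕{err: μX.…, retry: end, stop: end}
[3] ⊕ err  ok  now at μX.…
[4] ?Int  ok  now at ⊕{more: ⊕{err: μX.…, retry: end, stop: end}, data: ?Str.end}
[5] ⊕ data  ok  now at ?Str.end
[6] got !Str, protocol expects ?Str  ✗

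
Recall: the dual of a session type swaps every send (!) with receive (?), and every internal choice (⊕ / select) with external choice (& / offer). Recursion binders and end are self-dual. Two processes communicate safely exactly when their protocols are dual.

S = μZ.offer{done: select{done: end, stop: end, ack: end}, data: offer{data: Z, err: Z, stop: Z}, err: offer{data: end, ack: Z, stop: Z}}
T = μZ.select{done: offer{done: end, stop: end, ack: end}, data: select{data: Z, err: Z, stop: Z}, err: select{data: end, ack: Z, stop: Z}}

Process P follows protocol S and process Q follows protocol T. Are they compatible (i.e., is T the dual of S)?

YES

μZ | μZ  ✓ (μ self-dual)
  offer{done,data,err} | select{done,data,err}  ✓ same labels
    case done:
      select{done,stop,ack} | offer{done,stop,ack}  ✓ same labels
        case done:
          end | end  ✓
        case stop:
          end | end  ✓
        case ack:
          end | end  ✓
    case data:
      offer{data,err,stop} | select{data,err,stop}  ✓ same labels
        case data:
          Z | Z  ✓
        case err:
          Z | Z  ✓
        case stop:
          Z | Z  ✓
    case err:
      offer{data,ack,stop} | select{data,ack,stop}  ✓ same labels
        case data:
          end | end  ✓
        case ack:
          Z | Z  ✓
        case stop:
          Z | Z  ✓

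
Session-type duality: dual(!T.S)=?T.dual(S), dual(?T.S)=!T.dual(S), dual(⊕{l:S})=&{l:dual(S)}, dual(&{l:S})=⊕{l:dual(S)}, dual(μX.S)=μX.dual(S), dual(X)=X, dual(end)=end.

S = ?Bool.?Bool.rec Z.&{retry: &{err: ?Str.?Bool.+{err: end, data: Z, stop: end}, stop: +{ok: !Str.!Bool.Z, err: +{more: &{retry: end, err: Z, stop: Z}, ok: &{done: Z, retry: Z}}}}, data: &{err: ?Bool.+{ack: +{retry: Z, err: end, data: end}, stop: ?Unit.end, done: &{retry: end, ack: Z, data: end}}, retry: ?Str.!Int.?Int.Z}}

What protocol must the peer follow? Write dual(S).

!Bool.!Bool.rec Z.+{retry: +{err: !Str.!Bool.&{err: end, data: Z, stop: end}, stop: &{ok: ?Str.?Bool.Z, err: &{more: +{retry: end, err: Z, stop: Z}, ok: +{done: Z, retry: Z}}}}, data: +{err: !Bool.&{ack: &{retry: Z, err: end, data: end}, stop: !Unit.end, done: +{retry: end, ack: Z, data: end}}, retry: !Str.?Int.!Int.Z}}

?Bool ↦ !Bool
  ?Bool ↦ !Bool
    rec Z ↦ rec Z  (μ self-dual)
      &{retry,data} ↦ +{retry,data}  (external→internal)
        [retry]
          &{err,stop} ↦ +{err,stop}  (external→internal)
            [err]
              ?Str ↦ !Str
                ?Bool ↦ !Bool
                  +{err,data,stop} ↦ &{err,data,stop}  (⊕→&)
                    [err]
                      end self-dual
                    [data]
                      Z self-dual
                    [stop]
                      end self-dual
            [stop]
              +{ok,err} ↦ &{ok,err}  (⊕→&)
                [ok]
                  !Str ↦ ?Str
                    !Bool ↦ ?Bool
                      Z self-dual
                [err]
                  +{more,ok} ↦ &{more,ok}  (⊕→&)
                    [more]
                      &{retry,err,stop} ↦ +{retry,err,stop}  (external→internal)
                        [retry]
                          end self-dual
                        [err]
                          Z self-dual
                        [stop]
                          Z self-dual
                    [ok]
                      &{done,retry} ↦ +{done,retry}  (external→internal)
                        [done]
                          Z self-dual
                        [retry]
                          Z self-dual
        [data]
          &{err,retry} ↦ +{err,retry}  (external→internal)
            [err]
              ?Bool ↦ !Bool
                +{ack,stop,done} ↦ &{ack,stop,done}  (⊕→&)
                  [ack]
                    +{retry,err,data} ↦ &{retry,err,data}  (⊕→&)
                      [retry]
                        Z self-dual
                      [err]
                        end self-dual
                      [data]
                        end self-dual
                  [stop]
                    ?Unit ↦ !Unit
                      end self-dual
                  [done]
                    &{retry,ack,data} ↦ +{retry,ack,data}  (external→internal)
                      [retry]
                        end self-dual
                      [ack]
                        Z self-dual
                      [data]
                        end self-dual
            [retry]
              ?Str ↦ !Str
                !Int ↦ ?Int
                  ?Int ↦ !Int
                    Z self-dual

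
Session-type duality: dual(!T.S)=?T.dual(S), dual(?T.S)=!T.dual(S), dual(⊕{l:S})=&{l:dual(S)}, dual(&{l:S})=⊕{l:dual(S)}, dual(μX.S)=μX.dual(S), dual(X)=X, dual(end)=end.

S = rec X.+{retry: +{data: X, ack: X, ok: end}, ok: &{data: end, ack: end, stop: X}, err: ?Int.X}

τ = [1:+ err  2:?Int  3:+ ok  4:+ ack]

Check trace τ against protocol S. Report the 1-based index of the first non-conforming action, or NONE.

@1 + err  match  cont: ?Int.rec X.…
@2 ?Int  match  cont: rec X.…
@3 + ok  match  cont: &{data: end, ack: end, stop: rec X.…}
@4 got + ack, protocol expects & data or & ack or & stop  ✗

4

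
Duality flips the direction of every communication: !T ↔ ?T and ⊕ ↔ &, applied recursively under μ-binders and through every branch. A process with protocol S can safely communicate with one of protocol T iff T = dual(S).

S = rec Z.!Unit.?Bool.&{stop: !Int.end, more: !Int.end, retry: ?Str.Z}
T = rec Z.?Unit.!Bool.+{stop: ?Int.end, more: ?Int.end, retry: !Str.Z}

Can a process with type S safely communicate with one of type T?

rec Z vs rec Z  ok (μ self-dual)
  !Unit vs ?Unit  ok
    ?Bool vs !Bool  ok
      &{stop,more,retry} vs +{stop,more,retry}  ok same labels
        • stop:
          !Int vs ?Int  ok
            end vs end  ok
        • more:
          !Int vs ?Int  ok
            end vs end  ok
        • retry:
          ?Str vs !Str  ok
            Z vs Z  ok

YES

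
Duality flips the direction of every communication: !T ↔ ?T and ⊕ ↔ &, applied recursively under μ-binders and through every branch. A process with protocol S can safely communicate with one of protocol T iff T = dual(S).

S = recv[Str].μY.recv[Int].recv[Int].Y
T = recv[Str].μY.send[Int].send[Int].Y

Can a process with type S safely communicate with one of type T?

recv[Str] vs recv[Str]  ✗ same direction on both sides — not dual

NO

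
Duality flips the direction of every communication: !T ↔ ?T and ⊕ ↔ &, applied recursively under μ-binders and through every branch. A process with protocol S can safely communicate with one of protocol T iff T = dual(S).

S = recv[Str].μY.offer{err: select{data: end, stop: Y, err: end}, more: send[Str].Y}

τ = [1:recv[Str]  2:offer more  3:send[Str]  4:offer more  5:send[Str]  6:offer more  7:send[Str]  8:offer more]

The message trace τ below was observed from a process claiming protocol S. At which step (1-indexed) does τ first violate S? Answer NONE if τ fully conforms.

NONE

step 1: recv[Str]  ok  cont: μY.…
step 2: offer more  ok  cont: send[Str].μY.…
step 3: send[Str]  ok  cont: μY.…
step 4: offer more  ok  cont: send[Str].μY.…
step 5: send[Str]  ok  cont: μY.…
step 6: offer more  ok  cont: send[Str].μY.…
step 7: send[Str]  ok  cont: μY.…
step 8: offer more  ok  cont: send[Str].μY.…
τ conforms to S (length 8)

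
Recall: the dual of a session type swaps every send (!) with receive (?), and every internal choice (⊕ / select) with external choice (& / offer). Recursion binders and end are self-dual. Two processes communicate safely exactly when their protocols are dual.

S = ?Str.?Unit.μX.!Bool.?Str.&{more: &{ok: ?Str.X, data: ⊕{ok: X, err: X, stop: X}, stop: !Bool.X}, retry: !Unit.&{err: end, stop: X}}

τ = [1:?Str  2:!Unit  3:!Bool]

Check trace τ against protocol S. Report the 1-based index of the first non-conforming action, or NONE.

@1 ?Str  ok  now at ?Unit.μX.…
@2 got !Unit, protocol expects ?Unit  ✗

2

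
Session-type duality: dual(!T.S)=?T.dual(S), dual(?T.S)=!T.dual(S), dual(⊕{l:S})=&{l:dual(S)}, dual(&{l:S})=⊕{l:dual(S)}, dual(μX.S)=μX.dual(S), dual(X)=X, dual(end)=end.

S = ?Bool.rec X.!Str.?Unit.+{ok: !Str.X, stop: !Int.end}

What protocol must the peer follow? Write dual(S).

?Bool = !Bool
  rec X = rec X  (binder kept)
    !Str = ?Str
      ?Unit = !Unit
        +{ok,stop} = &{ok,stop}  (internal→external)
          • ok:
            !Str = ?Str
              X ↦ X
          • stop:
            !Int = ?Int
              end ↦ end

!Bool.rec X.?Str.!Unit.&{ok: ?Str.X, stop: ?Int.end}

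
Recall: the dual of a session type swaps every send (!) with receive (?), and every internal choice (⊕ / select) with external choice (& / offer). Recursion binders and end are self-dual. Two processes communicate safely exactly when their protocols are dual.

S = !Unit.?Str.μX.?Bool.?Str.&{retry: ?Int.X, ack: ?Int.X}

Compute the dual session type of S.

!Unit = ?Unit
  ?Str = !Str
    μX = μX  (μ self-dual)
      ?Bool = !Bool
        ?Str = !Str
          &{retry,ack} = ⊕{retry,ack}  (&→⊕)
            case retry:
              ?Int = !Int
                X ↦ X
            case ack:
              ?Int = !Int
                X ↦ X

?Unit.!Str.μX.!Bool.!Str.⊕{retry: !Int.X, ack: !Int.X}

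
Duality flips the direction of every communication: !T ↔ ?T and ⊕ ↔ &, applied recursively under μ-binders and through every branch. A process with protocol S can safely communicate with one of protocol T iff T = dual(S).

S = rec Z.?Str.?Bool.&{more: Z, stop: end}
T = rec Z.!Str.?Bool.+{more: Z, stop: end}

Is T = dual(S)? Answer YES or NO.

rec Z vs rec Z  ok (rec unchanged)
  ?Str vs !Str  ok
    ?Bool vs ?Bool  ✗ same direction on both sides — not dual

NO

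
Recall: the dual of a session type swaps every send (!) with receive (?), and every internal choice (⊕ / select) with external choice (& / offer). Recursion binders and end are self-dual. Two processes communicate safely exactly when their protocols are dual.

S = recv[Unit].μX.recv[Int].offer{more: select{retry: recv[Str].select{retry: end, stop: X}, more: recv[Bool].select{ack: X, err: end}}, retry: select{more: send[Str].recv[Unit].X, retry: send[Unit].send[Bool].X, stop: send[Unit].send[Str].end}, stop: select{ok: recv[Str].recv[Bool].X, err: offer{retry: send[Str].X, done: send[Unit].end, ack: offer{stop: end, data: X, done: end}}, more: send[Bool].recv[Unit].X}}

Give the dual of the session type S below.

recv[Unit] = send[Unit]
  μX = μX  (rec unchanged)
    recv[Int] = send[Int]
      offer{more,retry,stop} = select{more,retry,stop}  (offer→select)
        case more:
          select{retry,more} = offer{retry,more}  (internal→external)
            case retry:
              recv[Str] = send[Str]
                select{retry,stop} = offer{retry,stop}  (internal→external)
                  case retry:
                    end self-dual
                  case stop:
                    X self-dual
            case more:
              recv[Bool] = send[Bool]
                select{ack,err} = offer{ack,err}  (internal→external)
                  case ack:
                    X self-dual
                  case err:
                    end self-dual
        case retry:
          select{more,retry,stop} = offer{more,retry,stop}  (internal→external)
            case more:
              send[Str] = recv[Str]
                recv[Unit] = send[Unit]
                  X self-dual
            case retry:
              send[Unit] = recv[Unit]
                send[Bool] = recv[Bool]
                  X self-dual
            case stop:
              send[Unit] = recv[Unit]
                send[Str] = recv[Str]
                  end self-dual
        case stop:
          select{ok,err,more} = offer{ok,err,more}  (internal→external)
            case ok:
              recv[Str] = send[Str]
                recv[Bool] = send[Bool]
                  X self-dual
            case err:
              offer{retry,done,ack} = select{retry,done,ack}  (offer→select)
                case retry:
                  send[Str] = recv[Str]
                    X self-dual
                case done:
                  send[Unit] = recv[Unit]
                    end self-dual
                case ack:
                  offer{stop,data,done} = select{stop,data,done}  (offer→select)
                    case stop:
                      end self-dual
                    case data:
                      X self-dual
                    case done:
                      end self-dual
            case more:
              send[Bool] = recv[Bool]
                recv[Unit] = send[Unit]
                  X self-dual

send[Unit].μX.send[Int].select{more: offer{retry: send[Str].offer{retry: end, stop: X}, more: send[Bool].offer{ack: X, err: end}}, retry: offer{more: recv[Str].send[Unit].X, retry: recv[Unit].recv[Bool].X, stop: recv[Unit].recv[Str].end}, stop: offer{ok: send[Str].send[Bool].X, err: select{retry: recv[Str].X, done: recv[Unit].end, ack: select{stop: end, data: X, done: end}}, more: recv[Bool].send[Unit].X}}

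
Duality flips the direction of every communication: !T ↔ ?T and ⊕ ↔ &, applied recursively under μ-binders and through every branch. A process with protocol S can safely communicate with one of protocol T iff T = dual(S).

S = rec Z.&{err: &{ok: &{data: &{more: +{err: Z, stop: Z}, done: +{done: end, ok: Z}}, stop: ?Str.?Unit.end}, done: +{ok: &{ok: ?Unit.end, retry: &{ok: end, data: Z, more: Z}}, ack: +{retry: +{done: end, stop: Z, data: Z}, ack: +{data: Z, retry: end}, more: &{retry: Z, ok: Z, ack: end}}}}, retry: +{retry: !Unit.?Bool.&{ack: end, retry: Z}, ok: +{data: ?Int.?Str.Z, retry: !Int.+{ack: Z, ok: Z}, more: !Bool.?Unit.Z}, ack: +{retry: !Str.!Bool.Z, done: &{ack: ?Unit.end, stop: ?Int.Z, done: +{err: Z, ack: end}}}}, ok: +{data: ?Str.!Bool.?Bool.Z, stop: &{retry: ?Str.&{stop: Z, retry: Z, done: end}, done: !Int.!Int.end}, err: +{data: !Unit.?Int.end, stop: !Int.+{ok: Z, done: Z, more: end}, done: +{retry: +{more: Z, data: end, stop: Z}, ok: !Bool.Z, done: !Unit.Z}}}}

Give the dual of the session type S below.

rec Z = rec Z  (rec unchanged)
  &{err,retry,ok} = +{err,retry,ok}  (offer→select)
    [err]
      &{ok,done} = +{ok,done}  (offer→select)
        [ok]
          &{data,stop} = +{data,stop}  (offer→select)
            [data]
              &{more,done} = +{more,done}  (offer→select)
                [more]
                  +{err,stop} = &{err,stop}  (internal→external)
                    [err]
                      Z ↦ Z
                    [stop]
                      Z ↦ Z
                [done]
                  +{done,ok} = &{done,ok}  (internal→external)
                    [done]
                      end ↦ end
                    [ok]
                      Z ↦ Z
            [stop]
              ?Str = !Str
                ?Unit = !Unit
                  end ↦ end
        [done]
          +{ok,ack} = &{ok,ack}  (internal→external)
            [ok]
              &{ok,retry} = +{ok,retry}  (offer→select)
                [ok]
                  ?Unit = !Unit
                    end ↦ end
                [retry]
                  &{ok,data,more} = +{ok,data,more}  (offer→select)
                    [ok]
                      end ↦ end
                    [data]
                      Z ↦ Z
                    [more]
                      Z ↦ Z
            [ack]
              +{retry,ack,more} = &{retry,ack,more}  (internal→external)
                [retry]
                  +{done,stop,data} = &{done,stop,data}  (internal→external)
                    [done]
                      end ↦ end
                    [stop]
                      Z ↦ Z
                    [data]
                      Z ↦ Z
                [ack]
                  +{data,retry} = &{data,retry}  (internal→external)
                    [data]
                      Z ↦ Z
                    [retry]
                      end ↦ end
                [more]
                  &{retry,ok,ack} = +{retry,ok,ack}  (offer→select)
                    [retry]
                      Z ↦ Z
                    [ok]
                      Z ↦ Z
                    [ack]
                      end ↦ end
    [retry]
      +{retry,ok,ack} = &{retry,ok,ack}  (internal→external)
        [retry]
          !Unit = ?Unit
            ?Bool = !Bool
              &{ack,retry} = +{ack,retry}  (offer→select)
                [ack]
                  end ↦ end
                [retry]
                  Z ↦ Z
        [ok]
          +{data,retry,more} = &{data,retry,more}  (internal→external)
            [data]
              ?Int = !Int
                ?Str = !Str
                  Z ↦ Z
            [retry]
              !Int = ?Int
                +{ack,ok} = &{ack,ok}  (internal→external)
                  [ack]
                    Z ↦ Z
                  [ok]
                    Z ↦ Z
            [more]
              !Bool = ?Bool
                ?Unit = !Unit
                  Z ↦ Z
        [ack]
          +{retry,done} = &{retry,done}  (internal→external)
            [retry]
              !Str = ?Str
                !Bool = ?Bool
                  Z ↦ Z
            [done]
              &{ack,stop,done} = +{ack,stop,done}  (offer→select)
                [ack]
                  ?Unit = !Unit
                    end ↦ end
                [stop]
                  ?Int = !Int
                    Z ↦ Z
                [done]
                  +{err,ack} = &{err,ack}  (internal→external)
                    [err]
                      Z ↦ Z
                    [ack]
                      end ↦ end
    [ok]
      +{data,stop,err} = &{data,stop,err}  (internal→external)
        [data]
          ?Str = !Str
            !Bool = ?Bool
              ?Bool = !Bool
                Z ↦ Z
        [stop]
          &{retry,done} = +{retry,done}  (offer→select)
            [retry]
              ?Str = !Str
                &{stop,retry,done} = +{stop,retry,done}  (offer→select)
                  [stop]
                    Z ↦ Z
                  [retry]
                    Z ↦ Z
                  [done]
                    end ↦ end
            [done]
              !Int = ?Int
                !Int = ?Int
                  end ↦ end
        [err]
          +{data,stop,done} = &{data,stop,done}  (internal→external)
            [data]
              !Unit = ?Unit
                ?Int = !Int
                  end ↦ end
            [stop]
              !Int = ?Int
                +{ok,done,more} = &{ok,done,more}  (internal→external)
                  [ok]
                    Z ↦ Z
                  [done]
                    Z ↦ Z
                  [more]
                    end ↦ end
            [done]
              +{retry,ok,done} = &{retry,ok,done}  (internal→external)
                [retry]
                  +{more,data,stop} = &{more,data,stop}  (internal→external)
                    [more]
                      Z ↦ Z
                    [data]
                      end ↦ end
                    [stop]
                      Z ↦ Z
                [ok]
                  !Bool = ?Bool
                    Z ↦ Z
                [done]
                  !Unit = ?Unit
                    Z ↦ Z

rec Z.+{err: +{ok: +{data: +{more: &{err: Z, stop: Z}, done: &{done: end, ok: Z}}, stop: !Str.!Unit.end}, done: &{ok: +{ok: !Unit.end, retry: +{ok: end, data: Z, more: Z}}, ack: &{retry: &{done: end, stop: Z, data: Z}, ack: &{data: Z, retry: end}, more: +{retry: Z, ok: Z, ack: end}}}}, retry: &{retry: ?Unit.!Bool.+{ack: end, retry: Z}, ok: &{data: !Int.!Str.Z, retry: ?Int.&{ack: Z, ok: Z}, more: ?Bool.!Unit.Z}, ack: &{retry: ?Str.?Bool.Z, done: +{ack: !Unit.end, stop: !Int.Z, done: &{err: Z, ack: end}}}}, ok: &{data: !Str.?Bool.!Bool.Z, stop: +{retry: !Str.+{stop: Z, retry: Z, done: end}, done: ?Int.?Int.end}, err: &{data: ?Unit.!Int.end, stop: ?Int.&{ok: Z, done: Z, more: end}, done: &{retry: &{more: Z, data: end, stop: Z}, ok: ?Bool.Z, done: ?Unit.Z}}}}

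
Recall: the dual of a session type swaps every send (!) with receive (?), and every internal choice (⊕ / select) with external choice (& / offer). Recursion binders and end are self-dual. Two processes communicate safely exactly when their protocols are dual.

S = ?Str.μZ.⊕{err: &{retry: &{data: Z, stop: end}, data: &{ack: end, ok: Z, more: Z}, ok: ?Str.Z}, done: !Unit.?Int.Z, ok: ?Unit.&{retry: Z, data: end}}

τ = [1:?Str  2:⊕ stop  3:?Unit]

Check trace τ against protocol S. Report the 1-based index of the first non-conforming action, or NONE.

2

step 1: ?Str  ok  cont: μZ.…
step 2: got ⊕ stop, protocol expects ⊕ err or ⊕ done or ⊕ ok  ✗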